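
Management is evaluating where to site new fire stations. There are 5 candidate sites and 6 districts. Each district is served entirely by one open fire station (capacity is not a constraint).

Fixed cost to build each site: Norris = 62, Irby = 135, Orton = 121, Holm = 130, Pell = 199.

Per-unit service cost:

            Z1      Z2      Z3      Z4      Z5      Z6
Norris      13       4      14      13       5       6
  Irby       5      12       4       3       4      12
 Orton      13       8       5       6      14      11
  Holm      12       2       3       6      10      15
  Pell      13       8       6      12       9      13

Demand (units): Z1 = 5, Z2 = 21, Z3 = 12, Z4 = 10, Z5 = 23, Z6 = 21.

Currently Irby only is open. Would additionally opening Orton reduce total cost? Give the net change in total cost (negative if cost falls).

Current service cost with {Irby}: 699.
Adding Orton: each district re-picks its cheapest; new service cost 594, saving 105.
Extra fixed cost: 121. Net change = 121 − 105 = 16.
(Totals: 834 → 850.)

No — net change +16 (cost rises by 16).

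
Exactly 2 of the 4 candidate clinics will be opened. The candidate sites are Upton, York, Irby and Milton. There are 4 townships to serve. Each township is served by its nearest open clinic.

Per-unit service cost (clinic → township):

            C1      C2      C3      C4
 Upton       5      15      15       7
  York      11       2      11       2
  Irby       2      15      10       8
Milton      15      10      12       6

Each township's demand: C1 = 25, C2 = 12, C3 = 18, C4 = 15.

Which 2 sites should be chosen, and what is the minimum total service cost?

Choose York and Irby; total service cost 284.

With exactly 2 open, each township uses its cheapest among the chosen.
{York, Irby}: C1→Irby 2·25=50, C2→York 2·12=24, C3→Irby 10·18=180, C4→York 2·15=30. Service cost 284.
{Upton, York}: service cost 377
{Irby, Milton}: service cost 440
Among all 6 size-2 choices, {York, Irby} is lowest.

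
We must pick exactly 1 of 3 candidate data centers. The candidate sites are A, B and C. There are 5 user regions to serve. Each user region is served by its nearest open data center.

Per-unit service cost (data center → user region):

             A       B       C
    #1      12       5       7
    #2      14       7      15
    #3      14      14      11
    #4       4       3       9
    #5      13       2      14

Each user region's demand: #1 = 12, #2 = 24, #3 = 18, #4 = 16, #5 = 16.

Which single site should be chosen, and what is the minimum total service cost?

Choose B only; total service cost 560.

With exactly 1 open, each user region uses its cheapest among the chosen.
{B}: #1→B 5·12=60, #2→B 7·24=168, #3→B 14·18=252, #4→B 3·16=48, #5→B 2·16=32. Service cost 560.
{A}: service cost 1004
{C}: service cost 1010
Among all 3 size-1 choices, {B} is lowest.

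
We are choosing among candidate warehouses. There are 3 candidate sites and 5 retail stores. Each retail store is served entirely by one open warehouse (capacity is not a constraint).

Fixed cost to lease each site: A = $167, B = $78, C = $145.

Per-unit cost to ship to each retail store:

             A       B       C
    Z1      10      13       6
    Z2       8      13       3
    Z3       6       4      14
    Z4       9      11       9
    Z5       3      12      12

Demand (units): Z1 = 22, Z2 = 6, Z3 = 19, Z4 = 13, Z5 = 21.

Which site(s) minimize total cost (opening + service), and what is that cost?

For any fixed open set, each retail store goes to its cheapest open site; total = fixed + service.
{A}: Z1→A 10·22=220, Z2→A 8·6=48, Z3→A 6·19=114, Z4→A 9·13=117, Z5→A 3·21=63. Service 562; fixed 167; total 729.
{A, C}: Z1→C 6·22=132, Z2→C 3·6=18, Z3→A 6·19=114, Z4→A 9·13=117, Z5→A 3·21=63. Service 444; fixed 312; total 756.
{A, B}: service 524 + fixed 245 = 769
{A, B, C}: service 406 + fixed 390 = 796
No other subset beats 729.

Open A only; minimum total cost 729.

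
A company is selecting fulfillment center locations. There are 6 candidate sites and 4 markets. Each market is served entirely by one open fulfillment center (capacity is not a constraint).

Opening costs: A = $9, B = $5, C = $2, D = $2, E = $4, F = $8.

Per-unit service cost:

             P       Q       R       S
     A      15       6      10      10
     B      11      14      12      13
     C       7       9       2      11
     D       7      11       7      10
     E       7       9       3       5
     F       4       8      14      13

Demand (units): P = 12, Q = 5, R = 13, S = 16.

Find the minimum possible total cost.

For any fixed open set, each market goes to its cheapest open site; total = fixed + service.
{A, C, E, F}: P→F 4·12=48, Q→A 6·5=30, R→C 2·13=26, S→E 5·16=80. Service 184; fixed 23; total 207.
{C, E, F}: P→F 4·12=48, Q→F 8·5=40, R→C 2·13=26, S→E 5·16=80. Service 194; fixed 14; total 208.
{A, C, D, E, F}: service 184 + fixed 25 = 209
{A, B, C, D, E, F}: service 184 + fixed 30 = 214
No other subset beats 207.

Minimum total cost: 207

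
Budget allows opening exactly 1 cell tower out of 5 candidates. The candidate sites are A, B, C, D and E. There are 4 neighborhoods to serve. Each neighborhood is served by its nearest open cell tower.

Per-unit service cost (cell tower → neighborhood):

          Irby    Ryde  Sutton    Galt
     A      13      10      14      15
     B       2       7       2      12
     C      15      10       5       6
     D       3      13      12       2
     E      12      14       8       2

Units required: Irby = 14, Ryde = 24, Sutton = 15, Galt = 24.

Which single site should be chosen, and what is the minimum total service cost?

With exactly 1 open, each neighborhood uses its cheapest among the chosen.
{B}: Irby→B 2·14=28, Ryde→B 7·24=168, Sutton→B 2·15=30, Galt→B 12·24=288. Service cost 514.
{D}: service cost 582
{C}: service cost 669
Among all 5 size-1 choices, {B} is lowest.

Choose B only; total service cost 514.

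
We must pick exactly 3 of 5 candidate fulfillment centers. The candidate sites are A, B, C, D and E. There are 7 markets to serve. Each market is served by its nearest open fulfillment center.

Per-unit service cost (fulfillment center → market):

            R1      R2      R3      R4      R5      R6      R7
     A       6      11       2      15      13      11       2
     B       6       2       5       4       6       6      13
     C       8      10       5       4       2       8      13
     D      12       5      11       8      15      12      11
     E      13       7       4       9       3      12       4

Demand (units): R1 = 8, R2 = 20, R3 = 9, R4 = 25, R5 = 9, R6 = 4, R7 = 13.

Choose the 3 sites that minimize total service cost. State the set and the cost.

With exactly 3 open, each market uses its cheapest among the chosen.
{A, B, C}: R1→A 6·8=48, R2→B 2·20=40, R3→A 2·9=18, R4→B 4·25=100, R5→C 2·9=18, R6→B 6·4=24, R7→A 2·13=26. Service cost 274.
{A, B, E}: service cost 283
{A, B, D}: service cost 310
Among all 10 size-3 choices, {A, B, C} is lowest.

Choose A, B and C; total service cost 274.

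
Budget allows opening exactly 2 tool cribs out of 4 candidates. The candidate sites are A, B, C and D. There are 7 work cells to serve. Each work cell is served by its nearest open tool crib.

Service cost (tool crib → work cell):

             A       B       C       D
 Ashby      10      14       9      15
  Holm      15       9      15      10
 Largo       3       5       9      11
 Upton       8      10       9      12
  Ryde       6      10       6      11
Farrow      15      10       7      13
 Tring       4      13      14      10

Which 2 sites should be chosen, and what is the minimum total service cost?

Choose A and B; total service cost 50.

With exactly 2 open, each work cell uses its cheapest among the chosen.
{A, B}: Ashby→A 10, Holm→B 9, Largo→A 3, Upton→A 8, Ryde→A 6, Farrow→B 10, Tring→A 4. Service cost 50.
{A, C}: service cost 52
{A, D}: service cost 54
Among all 6 size-2 choices, {A, B} is lowest.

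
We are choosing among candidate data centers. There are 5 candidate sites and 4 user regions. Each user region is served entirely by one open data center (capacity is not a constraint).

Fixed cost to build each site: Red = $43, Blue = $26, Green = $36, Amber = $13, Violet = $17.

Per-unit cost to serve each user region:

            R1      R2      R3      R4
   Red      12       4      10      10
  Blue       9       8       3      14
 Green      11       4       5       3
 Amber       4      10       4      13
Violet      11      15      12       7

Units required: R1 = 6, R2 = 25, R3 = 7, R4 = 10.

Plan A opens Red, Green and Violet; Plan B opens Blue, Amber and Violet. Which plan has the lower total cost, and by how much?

Plan A is cheaper by 44.

Plan A: {Red, Green, Violet}: R1→Green 11·6=66, R2→Red 4·25=100, R3→Green 5·7=35, R4→Green 3·10=30. Service 231; fixed 96; total 327.
Plan B: {Blue, Amber, Violet}: R1→Amber 4·6=24, R2→Blue 8·25=200, R3→Blue 3·7=21, R4→Violet 7·10=70. Service 315; fixed 56; total 371.
Difference: |327 − 371| = 44.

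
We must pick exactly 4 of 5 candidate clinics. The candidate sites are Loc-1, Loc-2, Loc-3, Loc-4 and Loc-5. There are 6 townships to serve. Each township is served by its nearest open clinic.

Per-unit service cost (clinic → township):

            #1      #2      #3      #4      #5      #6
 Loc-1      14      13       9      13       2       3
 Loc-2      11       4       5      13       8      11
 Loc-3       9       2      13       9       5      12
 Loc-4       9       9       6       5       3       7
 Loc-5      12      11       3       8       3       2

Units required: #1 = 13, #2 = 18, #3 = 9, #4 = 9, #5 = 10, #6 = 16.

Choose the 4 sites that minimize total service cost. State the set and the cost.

Choose Loc-1, Loc-3, Loc-4 and Loc-5; total service cost 277.

With exactly 4 open, each township uses its cheapest among the chosen.
{Loc-1, Loc-3, Loc-4, Loc-5}: #1→Loc-3 9·13=117, #2→Loc-3 2·18=36, #3→Loc-5 3·9=27, #4→Loc-4 5·9=45, #5→Loc-1 2·10=20, #6→Loc-5 2·16=32. Service cost 277.
{Loc-2, Loc-3, Loc-4, Loc-5}: service cost 287
{Loc-1, Loc-2, Loc-3, Loc-5}: service cost 304
Among all 5 size-4 choices, {Loc-1, Loc-3, Loc-4, Loc-5} is lowest.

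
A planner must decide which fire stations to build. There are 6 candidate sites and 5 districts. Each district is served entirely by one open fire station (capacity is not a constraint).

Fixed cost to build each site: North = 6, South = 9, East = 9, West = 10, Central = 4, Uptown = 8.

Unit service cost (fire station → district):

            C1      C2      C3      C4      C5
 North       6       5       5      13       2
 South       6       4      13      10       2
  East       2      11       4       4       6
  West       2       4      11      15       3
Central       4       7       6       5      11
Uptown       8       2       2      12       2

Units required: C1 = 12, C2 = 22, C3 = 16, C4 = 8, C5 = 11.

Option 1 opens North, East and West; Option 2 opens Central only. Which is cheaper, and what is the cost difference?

Option 1 is cheaper by 208.

Option 1: {North, East, West}: C1→East 2·12=24, C2→West 4·22=88, C3→East 4·16=64, C4→East 4·8=32, C5→North 2·11=22. Service 230; fixed 25; total 255.
Option 2: {Central}: C1→Central 4·12=48, C2→Central 7·22=154, C3→Central 6·16=96, C4→Central 5·8=40, C5→Central 11·11=121. Service 459; fixed 4; total 463.
Difference: |255 − 463| = 208.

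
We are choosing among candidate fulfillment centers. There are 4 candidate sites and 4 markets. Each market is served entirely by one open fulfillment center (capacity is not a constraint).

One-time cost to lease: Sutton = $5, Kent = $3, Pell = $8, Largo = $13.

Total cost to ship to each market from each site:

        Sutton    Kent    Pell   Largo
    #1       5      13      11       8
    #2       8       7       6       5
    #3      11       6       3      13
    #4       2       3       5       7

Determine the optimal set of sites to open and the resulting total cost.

For any fixed open set, each market goes to its cheapest open site; total = fixed + service.
{Sutton, Kent}: #1→Sutton 5, #2→Kent 7, #3→Kent 6, #4→Sutton 2. Service 20; fixed 8; total 28.
{Sutton, Pell}: service 16 + fixed 13 = 29
{Sutton}: #1→Sutton 5, #2→Sutton 8, #3→Sutton 11, #4→Sutton 2. Service 26; fixed 5; total 31.
{Sutton, Kent, Pell, Largo}: service 15 + fixed 29 = 44
(All 15 nonempty subsets were checked; Sutton and Kent is lowest.)

Open Sutton and Kent; minimum total cost 28.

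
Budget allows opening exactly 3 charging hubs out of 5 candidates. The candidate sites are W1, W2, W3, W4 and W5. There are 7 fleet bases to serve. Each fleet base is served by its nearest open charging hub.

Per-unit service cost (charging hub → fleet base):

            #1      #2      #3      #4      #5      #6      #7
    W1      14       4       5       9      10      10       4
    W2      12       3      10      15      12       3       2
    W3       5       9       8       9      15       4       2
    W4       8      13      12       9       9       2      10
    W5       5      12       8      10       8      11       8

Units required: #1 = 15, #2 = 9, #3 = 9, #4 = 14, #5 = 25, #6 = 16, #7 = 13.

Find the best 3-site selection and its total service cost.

With exactly 3 open, each fleet base uses its cheapest among the chosen.
{W1, W2, W5}: #1→W5 5·15=75, #2→W2 3·9=27, #3→W1 5·9=45, #4→W1 9·14=126, #5→W5 8·25=200, #6→W2 3·16=48, #7→W2 2·13=26. Service cost 547.
{W2, W4, W5}: service cost 558
{W1, W3, W4}: service cost 565
Among all 10 size-3 choices, {W1, W2, W5} is lowest.

Choose W1, W2 and W5; total service cost 547.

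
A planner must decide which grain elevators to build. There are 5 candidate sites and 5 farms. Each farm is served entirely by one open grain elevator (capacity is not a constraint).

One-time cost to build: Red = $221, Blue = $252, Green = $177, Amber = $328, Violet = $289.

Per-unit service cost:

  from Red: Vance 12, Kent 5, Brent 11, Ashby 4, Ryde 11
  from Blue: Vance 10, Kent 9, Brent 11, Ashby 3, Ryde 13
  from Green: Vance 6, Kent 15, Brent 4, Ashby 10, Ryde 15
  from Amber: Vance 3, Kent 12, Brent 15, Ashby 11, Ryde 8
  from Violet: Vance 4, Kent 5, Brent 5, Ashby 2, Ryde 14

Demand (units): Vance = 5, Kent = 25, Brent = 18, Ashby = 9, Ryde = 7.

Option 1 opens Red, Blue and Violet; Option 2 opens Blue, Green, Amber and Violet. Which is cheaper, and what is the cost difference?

Option 1 is cheaper by 240.

Option 1: {Red, Blue, Violet}: Vance→Violet 4·5=20, Kent→Red 5·25=125, Brent→Violet 5·18=90, Ashby→Violet 2·9=18, Ryde→Red 11·7=77. Service 330; fixed 762; total 1092.
Option 2: {Blue, Green, Amber, Violet}: Vance→Amber 3·5=15, Kent→Violet 5·25=125, Brent→Green 4·18=72, Ashby→Violet 2·9=18, Ryde→Amber 8·7=56. Service 286; fixed 1046; total 1332.
Difference: |1092 − 1332| = 240.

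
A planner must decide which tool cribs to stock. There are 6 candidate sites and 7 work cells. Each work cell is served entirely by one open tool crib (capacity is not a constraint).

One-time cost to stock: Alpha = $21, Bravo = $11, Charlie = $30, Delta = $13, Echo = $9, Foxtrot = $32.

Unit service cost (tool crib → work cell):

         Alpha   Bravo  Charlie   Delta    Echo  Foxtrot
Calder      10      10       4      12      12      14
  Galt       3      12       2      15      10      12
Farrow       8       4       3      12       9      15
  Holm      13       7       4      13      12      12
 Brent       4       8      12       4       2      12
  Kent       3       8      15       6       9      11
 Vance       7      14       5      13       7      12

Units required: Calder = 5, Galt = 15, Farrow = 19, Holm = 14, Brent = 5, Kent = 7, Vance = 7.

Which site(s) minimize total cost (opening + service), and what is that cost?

Open Alpha, Charlie and Echo; minimum total cost 289.

For any fixed open set, each work cell goes to its cheapest open site; total = fixed + service.
{Alpha, Charlie, Echo}: Calder→Charlie 4·5=20, Galt→Charlie 2·15=30, Farrow→Charlie 3·19=57, Holm→Charlie 4·14=56, Brent→Echo 2·5=10, Kent→Alpha 3·7=21, Vance→Charlie 5·7=35. Service 229; fixed 60; total 289.
{Alpha, Charlie}: Calder→Charlie 4·5=20, Galt→Charlie 2·15=30, Farrow→Charlie 3·19=57, Holm→Charlie 4·14=56, Brent→Alpha 4·5=20, Kent→Alpha 3·7=21, Vance→Charlie 5·7=35. Service 239; fixed 51; total 290.
{Alpha, Bravo, Charlie, Echo}: service 229 + fixed 71 = 300
{Alpha, Bravo, Charlie, Delta, Echo, Foxtrot}: Calder→Charlie 4·5=20, Galt→Charlie 2·15=30, Farrow→Charlie 3·19=57, Holm→Charlie 4·14=56, Brent→Echo 2·5=10, Kent→Alpha 3·7=21, Vance→Charlie 5·7=35. Service 229; fixed 116; total 345.
No other subset beats 289.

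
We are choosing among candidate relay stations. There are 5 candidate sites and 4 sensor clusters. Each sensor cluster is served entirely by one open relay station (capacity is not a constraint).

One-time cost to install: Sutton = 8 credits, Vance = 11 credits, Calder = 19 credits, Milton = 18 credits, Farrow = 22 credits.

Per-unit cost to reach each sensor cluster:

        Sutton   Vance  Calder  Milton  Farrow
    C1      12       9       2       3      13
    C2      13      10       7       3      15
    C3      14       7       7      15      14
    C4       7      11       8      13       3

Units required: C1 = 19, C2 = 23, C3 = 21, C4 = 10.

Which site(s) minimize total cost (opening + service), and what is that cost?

For any fixed open set, each sensor cluster goes to its cheapest open site; total = fixed + service.
{Calder, Milton, Farrow}: C1→Calder 2·19=38, C2→Milton 3·23=69, C3→Calder 7·21=147, C4→Farrow 3·10=30. Service 284; fixed 59; total 343.
{Sutton, Calder, Milton, Farrow}: service 284 + fixed 67 = 351
{Vance, Calder, Milton, Farrow}: service 284 + fixed 70 = 354
{Sutton, Vance, Calder, Milton, Farrow}: service 284 + fixed 78 = 362
No other subset beats 343.

Open Calder, Milton and Farrow; minimum total cost 343.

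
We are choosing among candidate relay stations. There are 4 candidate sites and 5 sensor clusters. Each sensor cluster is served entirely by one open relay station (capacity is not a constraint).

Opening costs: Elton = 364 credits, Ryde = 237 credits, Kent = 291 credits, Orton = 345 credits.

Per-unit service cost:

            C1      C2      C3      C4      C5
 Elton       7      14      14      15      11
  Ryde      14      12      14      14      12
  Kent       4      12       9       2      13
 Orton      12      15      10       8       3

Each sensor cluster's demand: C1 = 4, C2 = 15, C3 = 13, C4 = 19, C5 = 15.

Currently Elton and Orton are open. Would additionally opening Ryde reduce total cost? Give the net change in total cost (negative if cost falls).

Current service cost with {Elton, Orton}: 565.
Adding Ryde: each sensor cluster re-picks its cheapest; new service cost 535, saving 30.
Extra fixed cost: 237. Net change = 237 − 30 = 207.
(Totals: 1274 → 1481.)

No — net change +207 (cost rises by 207).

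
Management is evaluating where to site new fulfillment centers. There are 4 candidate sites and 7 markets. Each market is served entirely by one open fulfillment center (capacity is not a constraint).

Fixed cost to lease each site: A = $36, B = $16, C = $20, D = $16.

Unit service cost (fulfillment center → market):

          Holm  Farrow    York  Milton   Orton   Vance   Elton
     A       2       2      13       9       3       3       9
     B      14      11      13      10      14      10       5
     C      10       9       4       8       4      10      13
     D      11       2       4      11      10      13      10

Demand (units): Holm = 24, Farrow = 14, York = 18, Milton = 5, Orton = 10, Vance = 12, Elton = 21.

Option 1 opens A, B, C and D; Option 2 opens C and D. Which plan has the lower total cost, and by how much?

Option 1 is cheaper by 339.

Option 1: {A, B, C, D}: Holm→A 2·24=48, Farrow→A 2·14=28, York→C 4·18=72, Milton→C 8·5=40, Orton→A 3·10=30, Vance→A 3·12=36, Elton→B 5·21=105. Service 359; fixed 88; total 447.
Option 2: {C, D}: Holm→C 10·24=240, Farrow→D 2·14=28, York→C 4·18=72, Milton→C 8·5=40, Orton→C 4·10=40, Vance→C 10·12=120, Elton→D 10·21=210. Service 750; fixed 36; total 786.
Difference: |447 − 786| = 339.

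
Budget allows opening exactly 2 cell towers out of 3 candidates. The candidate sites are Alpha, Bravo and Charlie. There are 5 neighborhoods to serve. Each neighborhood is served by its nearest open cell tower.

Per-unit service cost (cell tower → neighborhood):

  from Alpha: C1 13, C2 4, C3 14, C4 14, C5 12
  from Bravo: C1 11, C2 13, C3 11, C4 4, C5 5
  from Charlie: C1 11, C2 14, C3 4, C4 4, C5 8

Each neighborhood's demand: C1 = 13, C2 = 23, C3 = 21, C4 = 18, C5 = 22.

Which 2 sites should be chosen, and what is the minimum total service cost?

Choose Alpha and Charlie; total service cost 567.

With exactly 2 open, each neighborhood uses its cheapest among the chosen.
{Alpha, Charlie}: C1→Charlie 11·13=143, C2→Alpha 4·23=92, C3→Charlie 4·21=84, C4→Charlie 4·18=72, C5→Charlie 8·22=176. Service cost 567.
{Alpha, Bravo}: service cost 648
{Bravo, Charlie}: service cost 708
Among all 3 size-2 choices, {Alpha, Charlie} is lowest.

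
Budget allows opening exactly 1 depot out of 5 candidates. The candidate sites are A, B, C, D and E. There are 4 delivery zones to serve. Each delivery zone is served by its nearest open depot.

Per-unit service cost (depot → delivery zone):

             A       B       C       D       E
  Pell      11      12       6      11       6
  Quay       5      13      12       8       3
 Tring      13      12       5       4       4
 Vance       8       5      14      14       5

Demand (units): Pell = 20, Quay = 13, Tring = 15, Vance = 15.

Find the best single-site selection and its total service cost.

Choose E only; total service cost 294.

With exactly 1 open, each delivery zone uses its cheapest among the chosen.
{E}: Pell→E 6·20=120, Quay→E 3·13=39, Tring→E 4·15=60, Vance→E 5·15=75. Service cost 294.
{C}: service cost 561
{D}: service cost 594
Among all 5 size-1 choices, {E} is lowest.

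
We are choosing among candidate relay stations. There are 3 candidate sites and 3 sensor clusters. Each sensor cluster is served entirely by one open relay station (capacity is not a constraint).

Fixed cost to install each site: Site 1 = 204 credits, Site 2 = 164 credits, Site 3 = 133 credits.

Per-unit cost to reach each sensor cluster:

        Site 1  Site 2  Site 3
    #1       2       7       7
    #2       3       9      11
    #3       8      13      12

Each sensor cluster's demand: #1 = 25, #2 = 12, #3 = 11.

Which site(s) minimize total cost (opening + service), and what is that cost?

Open Site 1 only; minimum total cost 378.

For any fixed open set, each sensor cluster goes to its cheapest open site; total = fixed + service.
{Site 1}: #1→Site 1 2·25=50, #2→Site 1 3·12=36, #3→Site 1 8·11=88. Service 174; fixed 204; total 378.
{Site 1, Site 3}: #1→Site 1 2·25=50, #2→Site 1 3·12=36, #3→Site 1 8·11=88. Service 174; fixed 337; total 511.
{Site 1, Site 2}: service 174 + fixed 368 = 542
{Site 1, Site 2, Site 3}: service 174 + fixed 501 = 675
No other subset beats 378.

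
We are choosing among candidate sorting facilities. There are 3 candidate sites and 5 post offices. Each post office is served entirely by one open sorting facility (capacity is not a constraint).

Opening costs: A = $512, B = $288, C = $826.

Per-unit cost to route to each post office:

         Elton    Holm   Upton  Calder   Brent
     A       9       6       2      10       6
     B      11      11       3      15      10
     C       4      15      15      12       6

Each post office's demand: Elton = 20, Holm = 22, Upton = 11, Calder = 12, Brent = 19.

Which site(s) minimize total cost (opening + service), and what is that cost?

Open A only; minimum total cost 1080.

For any fixed open set, each post office goes to its cheapest open site; total = fixed + service.
{A}: Elton→A 9·20=180, Holm→A 6·22=132, Upton→A 2·11=22, Calder→A 10·12=120, Brent→A 6·19=114. Service 568; fixed 512; total 1080.
{B}: service 865 + fixed 288 = 1153
{A, B}: Elton→A 9·20=180, Holm→A 6·22=132, Upton→A 2·11=22, Calder→A 10·12=120, Brent→A 6·19=114. Service 568; fixed 800; total 1368.
{A, B, C}: service 468 + fixed 1626 = 2094
(All 7 nonempty subsets were checked; A only is lowest.)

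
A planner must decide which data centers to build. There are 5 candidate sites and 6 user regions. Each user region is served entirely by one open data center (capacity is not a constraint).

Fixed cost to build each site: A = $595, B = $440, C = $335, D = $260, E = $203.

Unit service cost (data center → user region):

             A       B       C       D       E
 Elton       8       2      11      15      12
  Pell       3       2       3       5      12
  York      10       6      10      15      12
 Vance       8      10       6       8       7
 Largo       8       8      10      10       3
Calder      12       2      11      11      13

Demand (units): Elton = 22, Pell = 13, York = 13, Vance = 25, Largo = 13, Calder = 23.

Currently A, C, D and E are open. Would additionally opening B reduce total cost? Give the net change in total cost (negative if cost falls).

No — net change +36 (cost rises by 36).

Current service cost with {A, C, D, E}: 787.
Adding B: each user region re-picks its cheapest; new service cost 383, saving 404.
Extra fixed cost: 440. Net change = 440 − 404 = 36.
(Totals: 2180 → 2216.)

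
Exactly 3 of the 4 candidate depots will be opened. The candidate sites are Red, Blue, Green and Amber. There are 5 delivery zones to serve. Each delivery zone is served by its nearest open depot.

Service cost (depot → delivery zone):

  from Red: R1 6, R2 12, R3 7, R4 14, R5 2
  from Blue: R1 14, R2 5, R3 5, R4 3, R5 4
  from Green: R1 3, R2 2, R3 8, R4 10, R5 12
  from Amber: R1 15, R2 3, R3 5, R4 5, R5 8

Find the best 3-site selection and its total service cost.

Choose Red, Blue and Green; total service cost 15.

With exactly 3 open, each delivery zone uses its cheapest among the chosen.
{Red, Blue, Green}: R1→Green 3, R2→Green 2, R3→Blue 5, R4→Blue 3, R5→Red 2. Service cost 15.
{Red, Green, Amber}: service cost 17
{Blue, Green, Amber}: service cost 17
Among all 4 size-3 choices, {Red, Blue, Green} is lowest.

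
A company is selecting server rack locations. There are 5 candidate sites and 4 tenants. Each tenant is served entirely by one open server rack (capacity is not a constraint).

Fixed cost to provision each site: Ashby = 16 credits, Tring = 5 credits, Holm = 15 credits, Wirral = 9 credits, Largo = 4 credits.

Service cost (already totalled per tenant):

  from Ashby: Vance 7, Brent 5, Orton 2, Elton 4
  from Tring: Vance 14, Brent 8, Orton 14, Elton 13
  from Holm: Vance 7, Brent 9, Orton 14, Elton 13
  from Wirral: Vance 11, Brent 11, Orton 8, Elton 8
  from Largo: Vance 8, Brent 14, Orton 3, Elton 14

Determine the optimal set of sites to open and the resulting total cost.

For any fixed open set, each tenant goes to its cheapest open site; total = fixed + service.
{Ashby}: Vance→Ashby 7, Brent→Ashby 5, Orton→Ashby 2, Elton→Ashby 4. Service 18; fixed 16; total 34.
{Ashby, Largo}: Vance→Ashby 7, Brent→Ashby 5, Orton→Ashby 2, Elton→Ashby 4. Service 18; fixed 20; total 38.
{Ashby, Tring}: service 18 + fixed 21 = 39
{Ashby, Tring, Holm, Wirral, Largo}: Vance→Ashby 7, Brent→Ashby 5, Orton→Ashby 2, Elton→Ashby 4. Service 18; fixed 49; total 67.
No other subset beats 34.

Open Ashby only; minimum total cost 34.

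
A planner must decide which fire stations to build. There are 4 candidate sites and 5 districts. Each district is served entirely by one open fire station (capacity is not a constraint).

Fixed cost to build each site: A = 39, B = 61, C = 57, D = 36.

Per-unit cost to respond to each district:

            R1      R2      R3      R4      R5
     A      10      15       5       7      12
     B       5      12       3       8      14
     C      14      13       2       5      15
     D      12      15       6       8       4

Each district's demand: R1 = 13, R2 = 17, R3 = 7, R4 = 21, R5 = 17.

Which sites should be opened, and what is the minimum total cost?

For any fixed open set, each district goes to its cheapest open site; total = fixed + service.
{B, C, D}: R1→B 5·13=65, R2→B 12·17=204, R3→C 2·7=14, R4→C 5·21=105, R5→D 4·17=68. Service 456; fixed 154; total 610.
{B, D}: service 526 + fixed 97 = 623
{A, B, D}: service 505 + fixed 136 = 641
{A, B, C, D}: service 456 + fixed 193 = 649
No other subset beats 610.

Open B, C and D; minimum total cost 610.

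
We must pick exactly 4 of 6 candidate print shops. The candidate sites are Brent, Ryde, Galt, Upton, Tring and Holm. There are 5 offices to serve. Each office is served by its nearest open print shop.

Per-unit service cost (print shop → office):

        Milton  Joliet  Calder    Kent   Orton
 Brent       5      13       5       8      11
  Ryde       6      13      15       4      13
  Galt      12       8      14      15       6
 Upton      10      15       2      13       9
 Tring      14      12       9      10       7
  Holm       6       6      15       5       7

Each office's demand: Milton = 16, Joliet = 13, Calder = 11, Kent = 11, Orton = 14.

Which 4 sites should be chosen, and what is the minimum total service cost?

With exactly 4 open, each office uses its cheapest among the chosen.
{Brent, Galt, Upton, Holm}: Milton→Brent 5·16=80, Joliet→Holm 6·13=78, Calder→Upton 2·11=22, Kent→Holm 5·11=55, Orton→Galt 6·14=84. Service cost 319.
{Brent, Ryde, Upton, Holm}: service cost 322
{Ryde, Galt, Upton, Holm}: service cost 324
Among all 15 size-4 choices, {Brent, Galt, Upton, Holm} is lowest.

Choose Brent, Galt, Upton and Holm; total service cost 319.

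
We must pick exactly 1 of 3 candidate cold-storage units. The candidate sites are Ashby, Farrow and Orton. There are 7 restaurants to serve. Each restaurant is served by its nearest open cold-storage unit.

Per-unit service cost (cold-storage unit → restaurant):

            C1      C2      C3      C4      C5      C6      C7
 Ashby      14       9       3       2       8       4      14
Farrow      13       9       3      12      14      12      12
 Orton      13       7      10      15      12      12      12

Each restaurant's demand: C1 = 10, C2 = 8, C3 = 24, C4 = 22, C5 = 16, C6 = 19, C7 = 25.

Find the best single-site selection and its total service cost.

With exactly 1 open, each restaurant uses its cheapest among the chosen.
{Ashby}: C1→Ashby 14·10=140, C2→Ashby 9·8=72, C3→Ashby 3·24=72, C4→Ashby 2·22=44, C5→Ashby 8·16=128, C6→Ashby 4·19=76, C7→Ashby 14·25=350. Service cost 882.
{Farrow}: service cost 1290
{Orton}: service cost 1476
Among all 3 size-1 choices, {Ashby} is lowest.

Choose Ashby only; total service cost 882.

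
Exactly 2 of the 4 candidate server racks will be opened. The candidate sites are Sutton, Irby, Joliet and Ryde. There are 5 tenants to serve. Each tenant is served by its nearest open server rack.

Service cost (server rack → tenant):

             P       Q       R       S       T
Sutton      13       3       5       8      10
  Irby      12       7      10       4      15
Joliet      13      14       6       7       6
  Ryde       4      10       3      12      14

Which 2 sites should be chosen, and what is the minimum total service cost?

With exactly 2 open, each tenant uses its cheapest among the chosen.
{Sutton, Ryde}: P→Ryde 4, Q→Sutton 3, R→Ryde 3, S→Sutton 8, T→Sutton 10. Service cost 28.
{Joliet, Ryde}: service cost 30
{Irby, Ryde}: service cost 32
Among all 6 size-2 choices, {Sutton, Ryde} is lowest.

Choose Sutton and Ryde; total service cost 28.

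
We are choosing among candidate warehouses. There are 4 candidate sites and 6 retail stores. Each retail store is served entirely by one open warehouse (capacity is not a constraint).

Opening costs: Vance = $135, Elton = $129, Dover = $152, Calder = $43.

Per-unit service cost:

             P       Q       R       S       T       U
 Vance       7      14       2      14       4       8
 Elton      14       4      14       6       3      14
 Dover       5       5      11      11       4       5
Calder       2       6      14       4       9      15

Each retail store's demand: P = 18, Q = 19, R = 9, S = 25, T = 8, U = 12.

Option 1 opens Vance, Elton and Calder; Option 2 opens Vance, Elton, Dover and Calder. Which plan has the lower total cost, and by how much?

Option 1 is cheaper by 116.

Option 1: {Vance, Elton, Calder}: P→Calder 2·18=36, Q→Elton 4·19=76, R→Vance 2·9=18, S→Calder 4·25=100, T→Elton 3·8=24, U→Vance 8·12=96. Service 350; fixed 307; total 657.
Option 2: {Vance, Elton, Dover, Calder}: P→Calder 2·18=36, Q→Elton 4·19=76, R→Vance 2·9=18, S→Calder 4·25=100, T→Elton 3·8=24, U→Dover 5·12=60. Service 314; fixed 459; total 773.
Difference: |657 − 773| = 116.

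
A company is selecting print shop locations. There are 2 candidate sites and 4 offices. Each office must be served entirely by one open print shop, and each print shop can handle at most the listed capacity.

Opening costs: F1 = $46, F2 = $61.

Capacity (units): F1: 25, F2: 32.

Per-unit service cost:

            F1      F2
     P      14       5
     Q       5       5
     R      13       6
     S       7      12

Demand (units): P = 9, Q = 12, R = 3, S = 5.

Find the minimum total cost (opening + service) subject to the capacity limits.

Open {F2}: P→F2 5·9=45, Q→F2 5·12=60, R→F2 6·3=18, S→F2 12·5=60.
Loads: F2 carries 29/32. Service 183; fixed 61; total 244.
Next best feasible plan costs 265.

Minimum total cost: 244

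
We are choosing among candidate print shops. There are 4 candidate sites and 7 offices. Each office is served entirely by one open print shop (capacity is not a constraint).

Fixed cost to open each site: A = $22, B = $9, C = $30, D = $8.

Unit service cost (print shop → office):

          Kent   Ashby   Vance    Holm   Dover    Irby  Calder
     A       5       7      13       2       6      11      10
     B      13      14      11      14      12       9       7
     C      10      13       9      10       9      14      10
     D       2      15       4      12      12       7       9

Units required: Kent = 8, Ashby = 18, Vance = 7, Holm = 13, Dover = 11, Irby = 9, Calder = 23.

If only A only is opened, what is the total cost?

Total cost: 700

Each office is assigned to its cheapest site among the open ones.
{A}: Kent→A 5·8=40, Ashby→A 7·18=126, Vance→A 13·7=91, Holm→A 2·13=26, Dover→A 6·11=66, Irby→A 11·9=99, Calder→A 10·23=230. Service 678; fixed 22; total 700.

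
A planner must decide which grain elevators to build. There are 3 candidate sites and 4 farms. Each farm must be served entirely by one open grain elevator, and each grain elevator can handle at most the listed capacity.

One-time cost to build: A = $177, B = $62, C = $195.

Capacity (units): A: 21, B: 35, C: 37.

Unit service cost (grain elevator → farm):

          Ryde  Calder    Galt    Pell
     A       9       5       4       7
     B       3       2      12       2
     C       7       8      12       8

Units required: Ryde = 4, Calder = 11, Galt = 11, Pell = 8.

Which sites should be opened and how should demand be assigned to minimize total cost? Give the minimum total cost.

Open {B}: Ryde→B 3·4=12, Calder→B 2·11=22, Galt→B 12·11=132, Pell→B 2·8=16.
Loads: B carries 34/35. Service 182; fixed 62; total 244.
Next best feasible plan costs 333.

Minimum total cost: 244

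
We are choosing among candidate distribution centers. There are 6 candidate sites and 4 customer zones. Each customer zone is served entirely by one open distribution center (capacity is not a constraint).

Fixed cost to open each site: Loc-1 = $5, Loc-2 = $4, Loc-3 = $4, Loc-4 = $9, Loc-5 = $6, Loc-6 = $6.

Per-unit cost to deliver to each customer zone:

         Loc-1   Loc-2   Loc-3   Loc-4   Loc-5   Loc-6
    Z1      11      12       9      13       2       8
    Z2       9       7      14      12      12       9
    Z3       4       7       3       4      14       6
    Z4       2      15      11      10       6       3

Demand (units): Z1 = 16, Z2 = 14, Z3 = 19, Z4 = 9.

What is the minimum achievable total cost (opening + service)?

Minimum total cost: 224

For any fixed open set, each customer zone goes to its cheapest open site; total = fixed + service.
{Loc-1, Loc-2, Loc-3, Loc-5}: Z1→Loc-5 2·16=32, Z2→Loc-2 7·14=98, Z3→Loc-3 3·19=57, Z4→Loc-1 2·9=18. Service 205; fixed 19; total 224.
{Loc-1, Loc-2, Loc-3, Loc-5, Loc-6}: Z1→Loc-5 2·16=32, Z2→Loc-2 7·14=98, Z3→Loc-3 3·19=57, Z4→Loc-1 2·9=18. Service 205; fixed 25; total 230.
{Loc-1, Loc-2, Loc-3, Loc-4, Loc-5}: service 205 + fixed 28 = 233
{Loc-1, Loc-2, Loc-3, Loc-4, Loc-5, Loc-6}: Z1→Loc-5 2·16=32, Z2→Loc-2 7·14=98, Z3→Loc-3 3·19=57, Z4→Loc-1 2·9=18. Service 205; fixed 34; total 239.
No other subset beats 224.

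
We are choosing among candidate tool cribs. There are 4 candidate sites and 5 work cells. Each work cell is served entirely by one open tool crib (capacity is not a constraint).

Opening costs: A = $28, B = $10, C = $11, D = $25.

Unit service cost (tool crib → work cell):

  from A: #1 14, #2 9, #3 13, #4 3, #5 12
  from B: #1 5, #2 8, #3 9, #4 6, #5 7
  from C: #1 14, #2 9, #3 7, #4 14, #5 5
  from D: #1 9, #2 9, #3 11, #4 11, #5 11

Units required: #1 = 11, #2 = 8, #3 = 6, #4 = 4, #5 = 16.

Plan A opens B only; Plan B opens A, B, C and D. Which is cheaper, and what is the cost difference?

Plan A: {B}: #1→B 5·11=55, #2→B 8·8=64, #3→B 9·6=54, #4→B 6·4=24, #5→B 7·16=112. Service 309; fixed 10; total 319.
Plan B: {A, B, C, D}: #1→B 5·11=55, #2→B 8·8=64, #3→C 7·6=42, #4→A 3·4=12, #5→C 5·16=80. Service 253; fixed 74; total 327.
Difference: |319 − 327| = 8.

Plan A is cheaper by 8.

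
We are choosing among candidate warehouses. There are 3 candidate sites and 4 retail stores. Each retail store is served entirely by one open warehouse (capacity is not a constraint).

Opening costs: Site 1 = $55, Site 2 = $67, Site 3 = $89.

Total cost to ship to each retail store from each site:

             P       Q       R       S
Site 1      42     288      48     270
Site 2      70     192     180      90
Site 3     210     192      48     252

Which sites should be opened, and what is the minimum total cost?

For any fixed open set, each retail store goes to its cheapest open site; total = fixed + service.
{Site 1, Site 2}: P→Site 1 42, Q→Site 2 192, R→Site 1 48, S→Site 2 90. Service 372; fixed 122; total 494.
{Site 2, Site 3}: service 400 + fixed 156 = 556
{Site 1, Site 2, Site 3}: service 372 + fixed 211 = 583
{Site 1}: service 648 + fixed 55 = 703
No other subset beats 494.

Open Site 1 and Site 2; minimum total cost 494.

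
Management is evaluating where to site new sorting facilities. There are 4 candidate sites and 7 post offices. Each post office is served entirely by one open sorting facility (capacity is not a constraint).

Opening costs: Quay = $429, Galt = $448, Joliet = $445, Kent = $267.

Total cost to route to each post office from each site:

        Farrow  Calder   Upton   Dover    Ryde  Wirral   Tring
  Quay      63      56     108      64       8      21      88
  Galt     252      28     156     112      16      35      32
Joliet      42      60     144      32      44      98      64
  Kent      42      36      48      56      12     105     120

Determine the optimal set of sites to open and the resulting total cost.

Open Kent only; minimum total cost 686.

For any fixed open set, each post office goes to its cheapest open site; total = fixed + service.
{Kent}: Farrow→Kent 42, Calder→Kent 36, Upton→Kent 48, Dover→Kent 56, Ryde→Kent 12, Wirral→Kent 105, Tring→Kent 120. Service 419; fixed 267; total 686.
{Quay}: Farrow→Quay 63, Calder→Quay 56, Upton→Quay 108, Dover→Quay 64, Ryde→Quay 8, Wirral→Quay 21, Tring→Quay 88. Service 408; fixed 429; total 837.
{Joliet}: Farrow→Joliet 42, Calder→Joliet 60, Upton→Joliet 144, Dover→Joliet 32, Ryde→Joliet 44, Wirral→Joliet 98, Tring→Joliet 64. Service 484; fixed 445; total 929.
{Quay, Galt, Joliet, Kent}: service 211 + fixed 1589 = 1800
No other subset beats 686.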